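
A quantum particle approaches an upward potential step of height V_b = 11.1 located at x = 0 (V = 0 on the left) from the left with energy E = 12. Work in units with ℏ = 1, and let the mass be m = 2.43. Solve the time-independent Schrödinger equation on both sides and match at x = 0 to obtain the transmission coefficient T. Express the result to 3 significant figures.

The wavenumbers are k₁ = √(2mE)/ℏ = 7.637 on the left and k₂ = √(2m(E − V_b))/ℏ = 2.091 on the right.
Continuity of ψ and ψ′ at the step yields the reflection amplitude r = (k₁ − k₂)/(k₁ + k₂) = 0.5700; thus R = |r|² = 0.3249, T = 0.6751.

T = 0.675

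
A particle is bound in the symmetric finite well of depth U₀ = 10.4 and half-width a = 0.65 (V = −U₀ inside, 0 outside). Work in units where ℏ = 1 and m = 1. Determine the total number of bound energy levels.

Define the well-strength parameter z₀ = (a/ℏ)√(2mU₀) = 0.65 × √(2·1·10.4) = 2.964.
A new bound state (alternating even/odd) appears each time z₀ passes a multiple of π/2, so N = ⌊2z₀/π⌋ + 1 = ⌊1.887⌋ + 1 = 2.

N = 2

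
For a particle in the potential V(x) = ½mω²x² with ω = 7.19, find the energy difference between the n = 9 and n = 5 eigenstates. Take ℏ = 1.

E_n = ℏω(n + ½), so ΔE = (9 − 5) ℏω = 4 × 7.19 = 28.76.

ΔE = 28.8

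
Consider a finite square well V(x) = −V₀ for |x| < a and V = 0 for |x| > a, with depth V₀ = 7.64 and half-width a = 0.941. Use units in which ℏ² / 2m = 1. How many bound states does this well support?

N = 2

Define the well-strength parameter z₀ = (a/ℏ)√(2mV₀) = 0.941 × √(2·0.5·7.64) = 2.601.
The even/odd transcendental equations gain one root per π/2 in z₀, giving N = 1 + ⌊2z₀/π⌋ = 1 + ⌊1.656⌋ = 2.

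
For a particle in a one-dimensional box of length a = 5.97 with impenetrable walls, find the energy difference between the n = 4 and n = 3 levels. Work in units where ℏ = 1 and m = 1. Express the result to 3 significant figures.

E_n = n²π²ℏ²/(2ma²), so ΔE = (4² − 3²) π²ℏ²/(2ma²).
ΔE = 7 × π² / (2 × 1 × 5.97²) = 0.9692.

ΔE = 0.969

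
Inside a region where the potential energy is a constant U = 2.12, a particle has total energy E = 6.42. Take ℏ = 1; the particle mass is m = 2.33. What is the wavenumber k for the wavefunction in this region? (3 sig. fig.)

k = 4.48

With E > U the solution is oscillatory, ψ ∝ e^{±ikx} with k = √(2m(E − U))/ℏ.
k = √(2 × 2.33 × 4.3) = 4.476.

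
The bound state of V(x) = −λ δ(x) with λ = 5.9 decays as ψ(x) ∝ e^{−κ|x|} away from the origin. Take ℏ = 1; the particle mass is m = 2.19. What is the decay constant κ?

Integrate −(ℏ²/2m)ψ'' − λδ(x)ψ = Eψ from −ε to +ε: the ψ'' term gives ψ'(0⁺) − ψ'(0⁻) and the δ term gives −(2mλ/ℏ²)ψ(0).
With ψ ∝ e^{−κ|x|} this yields −2κ = −2mλ/ℏ², so κ = mλ/ℏ² = 12.92.

κ = 12.9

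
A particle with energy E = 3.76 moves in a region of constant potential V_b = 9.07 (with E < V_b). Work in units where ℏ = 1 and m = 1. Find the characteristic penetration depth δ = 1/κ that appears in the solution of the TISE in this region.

δ = 0.307

Since E < V_b the TISE in this region is ψ'' = κ²ψ with κ = √(2m(V_b − E))/ℏ.
κ = √(2 × 1 × 5.31) = 3.259. The penetration depth is δ = 1/κ = 0.307.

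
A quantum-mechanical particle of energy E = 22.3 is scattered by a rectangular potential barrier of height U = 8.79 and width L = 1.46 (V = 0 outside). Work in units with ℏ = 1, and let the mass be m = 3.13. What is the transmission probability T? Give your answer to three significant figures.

T = 0.964

E > U: inside the barrier k₂ = √(2m(E − U))/ℏ = 9.196, k₂L = 13.43.
Matching at both interfaces gives T⁻¹ = 1 + U² sin²(k₂L) / [4E(E − U)] = 1.037, hence T = 0.964.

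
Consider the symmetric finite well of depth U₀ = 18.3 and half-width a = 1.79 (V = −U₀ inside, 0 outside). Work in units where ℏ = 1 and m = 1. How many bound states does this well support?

Define the well-strength parameter z₀ = (a/ℏ)√(2mU₀) = 1.79 × √(2·1·18.3) = 10.83.
The even/odd transcendental equations gain one root per π/2 in z₀, giving N = 1 + ⌊2z₀/π⌋ = 1 + ⌊6.894⌋ = 7.

N = 7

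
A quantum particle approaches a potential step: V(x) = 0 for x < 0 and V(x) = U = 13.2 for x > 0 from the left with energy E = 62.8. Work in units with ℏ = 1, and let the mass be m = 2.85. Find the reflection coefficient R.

On each side the TISE gives plane waves with k = √(2m(E − V))/ℏ: k₁ = √(2·2.85·62.8) = 18.92, k₂ = √(2·2.85·49.6) = 16.81.
Matching ψ and ψ′ at x = 0 gives r = (k₁ − k₂)/(k₁ + k₂), so R = r² = 0.003472 and T = 1 − R = 0.9965.

R = 0.00347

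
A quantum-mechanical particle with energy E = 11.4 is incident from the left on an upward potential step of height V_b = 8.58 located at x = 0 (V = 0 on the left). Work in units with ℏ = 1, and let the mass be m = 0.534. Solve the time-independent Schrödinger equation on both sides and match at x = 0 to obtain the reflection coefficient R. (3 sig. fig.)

R = 0.113

The wavenumbers are k₁ = √(2mE)/ℏ = 3.489 on the left and k₂ = √(2m(E − V_b))/ℏ = 1.735 on the right.
Matching ψ and ψ′ at x = 0 gives r = (k₁ − k₂)/(k₁ + k₂), so R = r² = 0.1127 and T = 1 − R = 0.8873.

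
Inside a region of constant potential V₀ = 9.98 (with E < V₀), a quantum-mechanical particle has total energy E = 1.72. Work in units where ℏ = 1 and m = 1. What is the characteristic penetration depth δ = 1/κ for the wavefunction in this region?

Since E < V₀ the TISE in this region is ψ'' = κ²ψ with κ = √(2m(V₀ − E))/ℏ.
κ = √(2 × 1 × 8.26) = 4.064. The penetration depth is δ = 1/κ = 0.246.

δ = 0.246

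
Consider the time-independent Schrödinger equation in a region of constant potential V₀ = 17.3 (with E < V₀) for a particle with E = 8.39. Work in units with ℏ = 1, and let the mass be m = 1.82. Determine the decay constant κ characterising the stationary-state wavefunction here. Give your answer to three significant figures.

Since E < V₀ the TISE in this region is ψ'' = κ²ψ with κ = √(2m(V₀ − E))/ℏ.
κ = √(2 × 1.82 × 8.91) = 5.695.

κ = 5.69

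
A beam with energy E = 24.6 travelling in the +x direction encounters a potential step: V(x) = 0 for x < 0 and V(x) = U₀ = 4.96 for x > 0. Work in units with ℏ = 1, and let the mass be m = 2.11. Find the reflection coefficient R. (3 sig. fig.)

On each side the TISE gives plane waves with k = √(2m(E − V))/ℏ: k₁ = √(2·2.11·24.6) = 10.19, k₂ = √(2·2.11·19.64) = 9.104.
Matching ψ and ψ′ at x = 0 gives r = (k₁ − k₂)/(k₁ + k₂), so R = r² = 0.003162 and T = 1 − R = 0.9968.

R = 0.00316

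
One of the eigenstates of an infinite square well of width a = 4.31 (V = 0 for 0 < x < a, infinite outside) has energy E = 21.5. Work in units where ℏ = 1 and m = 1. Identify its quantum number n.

For an infinite well E_n = n²π²ℏ²/(2ma²), so n = (a/πℏ)√(2mE).
n = (4.31/π) × √(2 × 1 × 21.5) = 8.996 → n = 9.

n = 9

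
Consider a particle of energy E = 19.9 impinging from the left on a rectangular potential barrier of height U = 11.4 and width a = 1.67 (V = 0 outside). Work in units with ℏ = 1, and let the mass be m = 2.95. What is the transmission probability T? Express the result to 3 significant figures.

T = 0.920

Above the barrier the interior wavenumber is k₂ = √(2m(E − U))/ℏ = 7.082, giving phase k₂a = 11.83.
Matching at both interfaces gives T⁻¹ = 1 + U² sin²(k₂a) / [4E(E − U)] = 1.087, hence T = 0.920.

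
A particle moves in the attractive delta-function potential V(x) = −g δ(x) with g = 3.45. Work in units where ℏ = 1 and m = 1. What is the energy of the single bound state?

The bound state is ψ(x) = √κ e^{−κ|x|}. The derivative jump ψ'(0⁺) − ψ'(0⁻) = −(2mg/ℏ²)ψ(0) fixes κ = mg/ℏ² = 3.450.
Then E = −ℏ²κ²/(2m) = −mg²/(2ℏ²) = -5.951.

E = -5.95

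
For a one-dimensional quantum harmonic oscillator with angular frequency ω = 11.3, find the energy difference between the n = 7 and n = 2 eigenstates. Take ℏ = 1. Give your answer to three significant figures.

E_n = ℏω(n + ½), so ΔE = (7 − 2) ℏω = 5 × 11.3 = 56.50.

ΔE = 56.5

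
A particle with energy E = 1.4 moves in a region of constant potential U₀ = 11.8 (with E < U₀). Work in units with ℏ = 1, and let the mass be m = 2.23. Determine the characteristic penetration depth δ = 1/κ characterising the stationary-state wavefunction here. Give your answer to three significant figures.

Since E < U₀ the TISE in this region is ψ'' = κ²ψ with κ = √(2m(U₀ − E))/ℏ.
κ = √(2 × 2.23 × 10.4) = 6.811. The penetration depth is δ = 1/κ = 0.147.

δ = 0.147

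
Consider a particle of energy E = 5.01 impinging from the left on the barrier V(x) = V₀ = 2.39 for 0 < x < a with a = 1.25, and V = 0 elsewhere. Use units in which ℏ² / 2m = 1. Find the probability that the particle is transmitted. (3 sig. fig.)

E > V₀: inside the barrier k₂ = √(2m(E − V₀))/ℏ = 1.619, k₂a = 2.023.
T = [1 + V₀² sin²(k₂a) / (4E(E − V₀))]⁻¹ = 1/1.088 = 0.919.

T = 0.919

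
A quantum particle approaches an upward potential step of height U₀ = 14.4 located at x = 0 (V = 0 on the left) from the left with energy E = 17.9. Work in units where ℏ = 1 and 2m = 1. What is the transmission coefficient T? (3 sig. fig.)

T = 0.850

On each side the TISE gives plane waves with k = √(2m(E − V))/ℏ: k₁ = √(2·½·17.9) = 4.231, k₂ = √(2·½·3.5) = 1.871.
Continuity of ψ and ψ′ at the step yields the reflection amplitude r = (k₁ − k₂)/(k₁ + k₂) = 0.3868; thus R = |r|² = 0.1496, T = 0.8504.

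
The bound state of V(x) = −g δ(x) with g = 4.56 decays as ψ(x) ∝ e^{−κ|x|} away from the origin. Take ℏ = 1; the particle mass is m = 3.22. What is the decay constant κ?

Integrating the TISE across x = 0 gives the cusp condition ψ'(0⁺) − ψ'(0⁻) = −(2mg/ℏ²)ψ(0).
With ψ ∝ e^{−κ|x|} this yields −2κ = −2mg/ℏ², so κ = mg/ℏ² = 14.68.

κ = 14.7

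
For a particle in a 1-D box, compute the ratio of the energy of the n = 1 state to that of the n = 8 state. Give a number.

0.015625

Since E_n ∝ n², the ratio is (1/8)² = 0.015625.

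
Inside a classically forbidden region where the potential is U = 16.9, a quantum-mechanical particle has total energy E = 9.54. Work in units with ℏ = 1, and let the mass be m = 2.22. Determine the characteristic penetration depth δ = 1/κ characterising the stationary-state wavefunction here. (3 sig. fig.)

Since E < U the TISE in this region is ψ'' = κ²ψ with κ = √(2m(U − E))/ℏ.
κ = √(2 × 2.22 × 7.36) = 5.717. The penetration depth is δ = 1/κ = 0.175.

δ = 0.175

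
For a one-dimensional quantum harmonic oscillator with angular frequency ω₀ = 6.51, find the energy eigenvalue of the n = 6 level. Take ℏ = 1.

E = 42.3

The oscillator eigenvalues are E_n = ℏω₀(n + ½), so E_6 = 6.51 × 6.5 = 42.32.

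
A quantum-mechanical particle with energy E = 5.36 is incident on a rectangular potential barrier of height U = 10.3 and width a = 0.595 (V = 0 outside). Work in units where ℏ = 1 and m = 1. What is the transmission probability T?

T = 0.0905

Since E < U the interior solution is evanescent with decay constant κ = √(2m(U − E))/ℏ = 3.143.
κa = 1.870, sinh(κa) = 3.168.
The exact tunnelling result is T⁻¹ = 1 + U² sinh²(κa) / [4E(U − E)] = 11.05, so T = 0.0905.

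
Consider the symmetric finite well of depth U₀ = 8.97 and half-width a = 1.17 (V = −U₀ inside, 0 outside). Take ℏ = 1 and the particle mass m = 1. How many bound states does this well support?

Define the well-strength parameter z₀ = (a/ℏ)√(2mU₀) = 1.17 × √(2·1·8.97) = 4.956.
A new bound state (alternating even/odd) appears each time z₀ passes a multiple of π/2, so N = ⌊2z₀/π⌋ + 1 = ⌊3.155⌋ + 1 = 4.

N = 4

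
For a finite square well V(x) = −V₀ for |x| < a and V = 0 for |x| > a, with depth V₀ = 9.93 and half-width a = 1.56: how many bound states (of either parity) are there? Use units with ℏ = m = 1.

N = 5

The dimensionless depth is z₀ = a√(2mV₀)/ℏ = 1.56 × √(19.86) = 6.952.
The even/odd transcendental equations gain one root per π/2 in z₀, giving N = 1 + ⌊2z₀/π⌋ = 1 + ⌊4.426⌋ = 5.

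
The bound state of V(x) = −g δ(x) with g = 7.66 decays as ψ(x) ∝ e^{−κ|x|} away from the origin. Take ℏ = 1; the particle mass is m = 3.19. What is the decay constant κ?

κ = 24.4

Integrating the TISE across x = 0 gives the cusp condition ψ'(0⁺) − ψ'(0⁻) = −(2mg/ℏ²)ψ(0).
With ψ ∝ e^{−κ|x|} this yields −2κ = −2mg/ℏ², so κ = mg/ℏ² = 24.44.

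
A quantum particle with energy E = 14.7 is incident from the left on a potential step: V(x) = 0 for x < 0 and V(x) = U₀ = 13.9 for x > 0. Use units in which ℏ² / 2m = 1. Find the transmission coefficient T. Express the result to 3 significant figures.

On each side the TISE gives plane waves with k = √(2m(E − V))/ℏ: k₁ = √(2·½·14.7) = 3.834, k₂ = √(2·½·0.8) = 0.8944.
Continuity of ψ and ψ′ at the step yields the reflection amplitude r = (k₁ − k₂)/(k₁ + k₂) = 0.6217; thus R = |r|² = 0.3865, T = 0.6135.

T = 0.614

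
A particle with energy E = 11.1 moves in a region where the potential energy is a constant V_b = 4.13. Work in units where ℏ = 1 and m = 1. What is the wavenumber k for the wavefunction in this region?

With E > V_b the solution is oscillatory, ψ ∝ e^{±ikx} with k = √(2m(E − V_b))/ℏ.
k = √(2 × 1 × 6.97) = 3.734.

k = 3.73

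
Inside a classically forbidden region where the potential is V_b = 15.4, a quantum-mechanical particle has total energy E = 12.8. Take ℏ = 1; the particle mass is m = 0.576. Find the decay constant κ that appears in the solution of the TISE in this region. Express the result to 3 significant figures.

Since E < V_b the TISE in this region is ψ'' = κ²ψ with κ = √(2m(V_b − E))/ℏ.
κ = √(2 × 0.576 × 2.6) = 1.731.

κ = 1.73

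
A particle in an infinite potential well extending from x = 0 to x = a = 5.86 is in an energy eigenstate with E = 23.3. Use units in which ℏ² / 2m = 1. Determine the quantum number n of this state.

n = 9

From E_n = n²π²ℏ²/(2ma²) invert to n = √(2ma²E)/(πℏ).
n = (5.86/π) × √(2 × 0.5 × 23.3) = 9.004 → n = 9.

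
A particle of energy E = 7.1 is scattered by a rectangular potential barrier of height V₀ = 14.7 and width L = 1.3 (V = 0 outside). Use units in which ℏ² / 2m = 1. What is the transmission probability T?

E < V₀: inside the barrier ψ ∝ e^{±κx} with κ = √(2m(V₀ − E))/ℏ = 2.757.
κL = 3.584, sinh(κL) = 17.99.
The exact tunnelling result is T⁻¹ = 1 + V₀² sinh²(κL) / [4E(V₀ − E)] = 325.1, so T = 0.00308.

T = 0.00308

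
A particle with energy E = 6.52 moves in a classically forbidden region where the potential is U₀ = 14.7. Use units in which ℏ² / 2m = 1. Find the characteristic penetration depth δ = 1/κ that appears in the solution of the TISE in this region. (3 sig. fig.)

Since E < U₀ the TISE in this region is ψ'' = κ²ψ with κ = √(2m(U₀ − E))/ℏ.
κ = √(2 × 0.5 × 8.18) = 2.860. The penetration depth is δ = 1/κ = 0.350.

δ = 0.350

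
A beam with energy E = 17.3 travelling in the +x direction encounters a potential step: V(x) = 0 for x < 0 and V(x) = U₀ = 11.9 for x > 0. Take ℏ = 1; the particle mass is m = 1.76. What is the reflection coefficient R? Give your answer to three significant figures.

On each side the TISE gives plane waves with k = √(2m(E − V))/ℏ: k₁ = √(2·1.76·17.3) = 7.804, k₂ = √(2·1.76·5.4) = 4.360.
Matching ψ and ψ′ at x = 0 gives r = (k₁ − k₂)/(k₁ + k₂), so R = r² = 0.08016 and T = 1 − R = 0.9198.

R = 0.0802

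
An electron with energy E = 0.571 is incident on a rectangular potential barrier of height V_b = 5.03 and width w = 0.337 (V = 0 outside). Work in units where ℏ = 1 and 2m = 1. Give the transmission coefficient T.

T = 0.402

E < V_b: inside the barrier ψ ∝ e^{±κx} with κ = √(2m(V_b − E))/ℏ = 2.112.
κw = 0.7116, sinh(κw) = 0.7732.
The exact tunnelling result is T⁻¹ = 1 + V_b² sinh²(κw) / [4E(V_b − E)] = 2.485, so T = 0.402.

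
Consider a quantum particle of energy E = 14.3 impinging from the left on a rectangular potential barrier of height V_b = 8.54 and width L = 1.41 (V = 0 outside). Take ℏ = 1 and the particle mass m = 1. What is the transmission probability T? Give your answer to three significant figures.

T = 0.820

E > V_b: inside the barrier k₂ = √(2m(E − V_b))/ℏ = 3.394, k₂L = 4.786.
Matching at both interfaces gives T⁻¹ = 1 + V_b² sin²(k₂L) / [4E(E − V_b)] = 1.220, hence T = 0.820.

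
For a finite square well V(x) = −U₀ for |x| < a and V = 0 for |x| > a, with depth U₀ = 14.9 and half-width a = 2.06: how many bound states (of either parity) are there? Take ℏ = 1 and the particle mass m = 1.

Define the well-strength parameter z₀ = (a/ℏ)√(2mU₀) = 2.06 × √(2·1·14.9) = 11.25.
A new bound state (alternating even/odd) appears each time z₀ passes a multiple of π/2, so N = ⌊2z₀/π⌋ + 1 = ⌊7.159⌋ + 1 = 8.

N = 8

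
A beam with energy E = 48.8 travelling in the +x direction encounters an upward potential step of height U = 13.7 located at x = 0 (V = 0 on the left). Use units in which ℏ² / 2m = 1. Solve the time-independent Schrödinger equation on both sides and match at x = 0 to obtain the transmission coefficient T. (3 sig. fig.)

T = 0.993

The wavenumbers are k₁ = √(2mE)/ℏ = 6.986 on the left and k₂ = √(2m(E − U))/ℏ = 5.925 on the right.
Continuity of ψ and ψ′ at the step yields the reflection amplitude r = (k₁ − k₂)/(k₁ + k₂) = 0.08220; thus R = |r|² = 0.006756, T = 0.9932.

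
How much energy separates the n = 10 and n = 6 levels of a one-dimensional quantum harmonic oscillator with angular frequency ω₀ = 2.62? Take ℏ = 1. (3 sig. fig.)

ΔE = 10.5

E_n = ℏω₀(n + ½), so ΔE = (10 − 6) ℏω₀ = 4 × 2.62 = 10.48.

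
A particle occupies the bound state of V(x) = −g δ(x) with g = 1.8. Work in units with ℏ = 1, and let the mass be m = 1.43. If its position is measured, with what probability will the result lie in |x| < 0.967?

The normalised bound state is ψ = √κ e^{−κ|x|} with κ = mg/ℏ² = 2.574.
P(|x| < d) = ∫_{−d}^{d} κ e^{−2κ|x|} dx = 1 − e^{−2κd} = 1 − e^{−4.978} = 0.9931.

P = 0.993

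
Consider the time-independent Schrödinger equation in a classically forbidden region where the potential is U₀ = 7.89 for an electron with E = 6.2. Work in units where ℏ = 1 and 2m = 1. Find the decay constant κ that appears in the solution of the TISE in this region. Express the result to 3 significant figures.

Since E < U₀ the TISE in this region is ψ'' = κ²ψ with κ = √(2m(U₀ − E))/ℏ.
κ = √(2 × 0.5 × 1.69) = 1.300.

κ = 1.30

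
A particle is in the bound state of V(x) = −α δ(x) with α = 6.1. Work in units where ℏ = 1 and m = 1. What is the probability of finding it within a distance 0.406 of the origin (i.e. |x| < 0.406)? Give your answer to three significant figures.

The normalised bound state is ψ = √κ e^{−κ|x|} with κ = mα/ℏ² = 6.100.
P(|x| < d) = ∫_{−d}^{d} κ e^{−2κ|x|} dx = 1 − e^{−2κd} = 1 − e^{−4.953} = 0.9929.

P = 0.993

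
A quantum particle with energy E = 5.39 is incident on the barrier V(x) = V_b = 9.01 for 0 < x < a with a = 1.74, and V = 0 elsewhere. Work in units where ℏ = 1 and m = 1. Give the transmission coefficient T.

Since E < V_b the interior solution is evanescent with decay constant κ = √(2m(V_b − E))/ℏ = 2.691.
κa = 4.682, sinh(κa) = 53.98.
The exact tunnelling result is T⁻¹ = 1 + V_b² sinh²(κa) / [4E(V_b − E)] = 3032, so T = 0.000330.

T = 0.000330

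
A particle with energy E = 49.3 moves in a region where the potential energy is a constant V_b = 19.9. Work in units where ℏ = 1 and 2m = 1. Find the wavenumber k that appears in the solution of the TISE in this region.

k = 5.42

With E > V_b the solution is oscillatory, ψ ∝ e^{±ikx} with k = √(2m(E − V_b))/ℏ.
k = √(2 × 0.5 × 29.4) = 5.422.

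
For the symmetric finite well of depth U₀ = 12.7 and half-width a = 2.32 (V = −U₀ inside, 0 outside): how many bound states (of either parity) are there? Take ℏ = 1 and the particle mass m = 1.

N = 8

Define the well-strength parameter z₀ = (a/ℏ)√(2mU₀) = 2.32 × √(2·1·12.7) = 11.69.
A new bound state (alternating even/odd) appears each time z₀ passes a multiple of π/2, so N = ⌊2z₀/π⌋ + 1 = ⌊7.444⌋ + 1 = 8.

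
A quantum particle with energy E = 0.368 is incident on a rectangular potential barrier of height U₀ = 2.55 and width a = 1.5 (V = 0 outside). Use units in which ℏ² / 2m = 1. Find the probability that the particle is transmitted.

Since E < U₀ the interior solution is evanescent with decay constant κ = √(2m(U₀ − E))/ℏ = 1.477.
κa = 2.216, sinh(κa) = 4.530.
The exact tunnelling result is T⁻¹ = 1 + U₀² sinh²(κa) / [4E(U₀ − E)] = 42.54, so T = 0.0235.

T = 0.0235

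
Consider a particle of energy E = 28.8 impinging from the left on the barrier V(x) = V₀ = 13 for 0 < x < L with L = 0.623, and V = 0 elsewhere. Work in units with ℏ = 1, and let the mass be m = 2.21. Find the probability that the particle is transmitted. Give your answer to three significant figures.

T = 0.933

Above the barrier the interior wavenumber is k₂ = √(2m(E − V₀))/ℏ = 8.357, giving phase k₂L = 5.206.
Matching at both interfaces gives T⁻¹ = 1 + V₀² sin²(k₂L) / [4E(E − V₀)] = 1.072, hence T = 0.933.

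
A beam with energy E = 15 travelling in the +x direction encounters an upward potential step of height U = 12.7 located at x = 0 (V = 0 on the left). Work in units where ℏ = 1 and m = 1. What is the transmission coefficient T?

T = 0.809

The wavenumbers are k₁ = √(2mE)/ℏ = 5.477 on the left and k₂ = √(2m(E − U))/ℏ = 2.145 on the right.
Continuity of ψ and ψ′ at the step yields the reflection amplitude r = (k₁ − k₂)/(k₁ + k₂) = 0.4372; thus R = |r|² = 0.1912, T = 0.8088.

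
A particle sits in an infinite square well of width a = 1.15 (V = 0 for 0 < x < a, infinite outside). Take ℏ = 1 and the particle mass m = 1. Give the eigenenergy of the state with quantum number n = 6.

The infinite-well eigenfunctions ψ_n = √(2/a) sin(nπx/a) vanish at both walls, giving E_n = n²π²ℏ²/(2ma²).
E_6 = 6² × π² / (2 × 1 × 1.15²) = 134.3.

E = 134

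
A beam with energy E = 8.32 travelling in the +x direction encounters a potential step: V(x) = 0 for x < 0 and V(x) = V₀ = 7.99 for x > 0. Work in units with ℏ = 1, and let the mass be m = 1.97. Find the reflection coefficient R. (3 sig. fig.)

On each side the TISE gives plane waves with k = √(2m(E − V))/ℏ: k₁ = √(2·1.97·8.32) = 5.725, k₂ = √(2·1.97·0.33) = 1.140.
Continuity of ψ and ψ′ at the step yields the reflection amplitude r = (k₁ − k₂)/(k₁ + k₂) = 0.6678; thus R = |r|² = 0.4460, T = 0.5540.

R = 0.446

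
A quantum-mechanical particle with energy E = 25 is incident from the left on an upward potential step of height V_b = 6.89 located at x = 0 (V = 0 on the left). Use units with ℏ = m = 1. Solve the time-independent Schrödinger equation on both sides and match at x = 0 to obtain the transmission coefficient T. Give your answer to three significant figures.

On each side the TISE gives plane waves with k = √(2m(E − V))/ℏ: k₁ = √(2·1·25) = 7.071, k₂ = √(2·1·18.11) = 6.018.
Continuity of ψ and ψ′ at the step yields the reflection amplitude r = (k₁ − k₂)/(k₁ + k₂) = 0.08043; thus R = |r|² = 0.006469, T = 0.9935.

T = 0.994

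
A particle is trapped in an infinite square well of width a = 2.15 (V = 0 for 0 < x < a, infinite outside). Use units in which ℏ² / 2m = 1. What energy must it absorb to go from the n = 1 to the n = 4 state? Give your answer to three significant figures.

ΔE = 32.0

E_n = n²π²ℏ²/(2ma²), so ΔE = (4² − 1²) π²ℏ²/(2ma²).
ΔE = 15 × π² / (2 × 0.5 × 2.15²) = 32.03.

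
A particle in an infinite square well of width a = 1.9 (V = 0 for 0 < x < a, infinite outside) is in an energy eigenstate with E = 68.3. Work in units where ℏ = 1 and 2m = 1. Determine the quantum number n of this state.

From E_n = n²π²ℏ²/(2ma²) invert to n = √(2ma²E)/(πℏ).
n = (1.9/π) × √(2 × 0.5 × 68.3) = 4.998 → n = 5.

n = 5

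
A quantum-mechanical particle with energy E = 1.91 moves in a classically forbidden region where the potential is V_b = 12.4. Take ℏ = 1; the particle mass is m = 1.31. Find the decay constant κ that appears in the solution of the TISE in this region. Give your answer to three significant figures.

Since E < V_b the TISE in this region is ψ'' = κ²ψ with κ = √(2m(V_b − E))/ℏ.
κ = √(2 × 1.31 × 10.49) = 5.242.

κ = 5.24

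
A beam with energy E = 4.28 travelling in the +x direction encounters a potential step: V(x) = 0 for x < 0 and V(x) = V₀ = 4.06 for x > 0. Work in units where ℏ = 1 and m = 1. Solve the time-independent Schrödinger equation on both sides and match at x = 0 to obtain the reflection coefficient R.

R = 0.397

The wavenumbers are k₁ = √(2mE)/ℏ = 2.926 on the left and k₂ = √(2m(E − V₀))/ℏ = 0.6633 on the right.
Continuity of ψ and ψ′ at the step yields the reflection amplitude r = (k₁ − k₂)/(k₁ + k₂) = 0.6304; thus R = |r|² = 0.3974, T = 0.6026.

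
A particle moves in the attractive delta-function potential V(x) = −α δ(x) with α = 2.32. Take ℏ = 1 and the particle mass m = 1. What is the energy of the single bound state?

E = -2.69

For x ≠ 0 the bound state is ψ ∝ e^{−κ|x|}; integrating the TISE across the delta gives the cusp condition 2κ = 2mα/ℏ², so κ = 2.320.
Then E = −ℏ²κ²/(2m) = −mα²/(2ℏ²) = -2.691.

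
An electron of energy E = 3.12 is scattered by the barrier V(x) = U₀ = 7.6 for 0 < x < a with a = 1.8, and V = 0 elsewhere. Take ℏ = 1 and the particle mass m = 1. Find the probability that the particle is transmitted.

T = 0.0000809

E < U₀: inside the barrier ψ ∝ e^{±κx} with κ = √(2m(U₀ − E))/ℏ = 2.993.
κa = 5.388, sinh(κa) = 109.4.
Matching ψ, ψ′ at both faces gives T = [1 + U₀² sinh²(κa) / (4E(U₀ − E))]⁻¹ = 1/12360 = 0.0000809.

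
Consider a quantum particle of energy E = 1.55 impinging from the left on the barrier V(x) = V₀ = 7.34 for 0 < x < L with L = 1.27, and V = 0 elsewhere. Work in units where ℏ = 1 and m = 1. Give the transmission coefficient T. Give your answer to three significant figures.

T = 0.000470

Since E < V₀ the interior solution is evanescent with decay constant κ = √(2m(V₀ − E))/ℏ = 3.403.
κL = 4.322, sinh(κL) = 37.65.
The exact tunnelling result is T⁻¹ = 1 + V₀² sinh²(κL) / [4E(V₀ − E)] = 2129, so T = 0.000470.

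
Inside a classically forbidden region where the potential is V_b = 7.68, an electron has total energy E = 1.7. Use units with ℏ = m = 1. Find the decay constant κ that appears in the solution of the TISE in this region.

κ = 3.46

Since E < V_b the TISE in this region is ψ'' = κ²ψ with κ = √(2m(V_b − E))/ℏ.
κ = √(2 × 1 × 5.98) = 3.458.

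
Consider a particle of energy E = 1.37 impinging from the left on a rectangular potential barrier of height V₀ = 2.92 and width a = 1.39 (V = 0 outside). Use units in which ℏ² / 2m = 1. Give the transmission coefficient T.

T = 0.118

E < V₀: inside the barrier ψ ∝ e^{±κx} with κ = √(2m(V₀ − E))/ℏ = 1.245.
κa = 1.731, sinh(κa) = 2.733.
Matching ψ, ψ′ at both faces gives T = [1 + V₀² sinh²(κa) / (4E(V₀ − E))]⁻¹ = 1/8.499 = 0.118.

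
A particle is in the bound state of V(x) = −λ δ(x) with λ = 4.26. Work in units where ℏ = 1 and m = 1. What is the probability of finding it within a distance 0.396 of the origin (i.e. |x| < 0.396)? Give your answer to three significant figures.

The normalised bound state is ψ = √κ e^{−κ|x|} with κ = mλ/ℏ² = 4.260.
P(|x| < d) = ∫_{−d}^{d} κ e^{−2κ|x|} dx = 1 − e^{−2κd} = 1 − e^{−3.374} = 0.9657.

P = 0.966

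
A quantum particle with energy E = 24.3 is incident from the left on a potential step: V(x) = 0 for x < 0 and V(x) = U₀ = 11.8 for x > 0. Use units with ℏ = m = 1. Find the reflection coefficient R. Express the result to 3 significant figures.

On each side the TISE gives plane waves with k = √(2m(E − V))/ℏ: k₁ = √(2·1·24.3) = 6.971, k₂ = √(2·1·12.5) = 5.000.
Matching ψ and ψ′ at x = 0 gives r = (k₁ − k₂)/(k₁ + k₂), so R = r² = 0.02712 and T = 1 − R = 0.9729.

R = 0.0271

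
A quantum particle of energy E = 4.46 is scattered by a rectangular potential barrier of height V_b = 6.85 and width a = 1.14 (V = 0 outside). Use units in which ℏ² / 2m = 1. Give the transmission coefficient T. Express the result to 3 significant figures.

E < V_b: inside the barrier ψ ∝ e^{±κx} with κ = √(2m(V_b − E))/ℏ = 1.546.
κa = 1.762, sinh(κa) = 2.827.
Matching ψ, ψ′ at both faces gives T = [1 + V_b² sinh²(κa) / (4E(V_b − E))]⁻¹ = 1/9.797 = 0.102.

T = 0.102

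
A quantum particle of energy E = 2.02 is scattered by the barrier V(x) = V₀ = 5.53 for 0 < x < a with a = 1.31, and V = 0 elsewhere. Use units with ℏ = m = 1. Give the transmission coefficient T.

T = 0.00358

E < V₀: inside the barrier ψ ∝ e^{±κx} with κ = √(2m(V₀ − E))/ℏ = 2.650.
κa = 3.471, sinh(κa) = 16.07.
Matching ψ, ψ′ at both faces gives T = [1 + V₀² sinh²(κa) / (4E(V₀ − E))]⁻¹ = 1/279.4 = 0.00358.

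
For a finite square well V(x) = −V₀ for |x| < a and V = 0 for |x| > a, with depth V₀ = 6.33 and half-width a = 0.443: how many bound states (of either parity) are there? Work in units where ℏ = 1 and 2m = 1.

N = 1

The dimensionless depth is z₀ = a√(2mV₀)/ℏ = 0.443 × √(6.330) = 1.115.
A new bound state (alternating even/odd) appears each time z₀ passes a multiple of π/2, so N = ⌊2z₀/π⌋ + 1 = ⌊0.7096⌋ + 1 = 1.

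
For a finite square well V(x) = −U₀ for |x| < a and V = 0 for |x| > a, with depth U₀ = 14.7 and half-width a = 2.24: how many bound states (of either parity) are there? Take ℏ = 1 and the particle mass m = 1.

N = 8

Define the well-strength parameter z₀ = (a/ℏ)√(2mU₀) = 2.24 × √(2·1·14.7) = 12.15.
The even/odd transcendental equations gain one root per π/2 in z₀, giving N = 1 + ⌊2z₀/π⌋ = 1 + ⌊7.732⌋ = 8.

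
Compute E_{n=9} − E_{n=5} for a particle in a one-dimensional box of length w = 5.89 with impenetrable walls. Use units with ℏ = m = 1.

ΔE = 7.97

E_n = n²π²ℏ²/(2mw²), so ΔE = (9² − 5²) π²ℏ²/(2mw²).
ΔE = 56 × π² / (2 × 1 × 5.89²) = 7.966.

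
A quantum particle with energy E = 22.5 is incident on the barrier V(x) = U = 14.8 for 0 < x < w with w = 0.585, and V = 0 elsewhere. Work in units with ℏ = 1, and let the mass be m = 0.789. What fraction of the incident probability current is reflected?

R = 0.201

Above the barrier the interior wavenumber is k₂ = √(2m(E − U))/ℏ = 3.486, giving phase k₂w = 2.039.
Matching at both interfaces gives T⁻¹ = 1 + U² sin²(k₂w) / [4E(E − U)] = 1.252, hence T = 0.799.
R = 1 − T = 0.201.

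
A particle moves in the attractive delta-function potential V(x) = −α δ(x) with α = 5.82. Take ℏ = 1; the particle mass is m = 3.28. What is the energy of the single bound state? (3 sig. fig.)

For x ≠ 0 the bound state is ψ ∝ e^{−κ|x|}; integrating the TISE across the delta gives the cusp condition 2κ = 2mα/ℏ², so κ = 19.09.
Then E = −ℏ²κ²/(2m) = −mα²/(2ℏ²) = -55.55.

E = -55.6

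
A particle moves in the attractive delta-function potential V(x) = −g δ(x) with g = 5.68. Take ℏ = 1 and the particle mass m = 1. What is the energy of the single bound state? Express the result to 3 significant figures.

The bound state is ψ(x) = √κ e^{−κ|x|}. The derivative jump ψ'(0⁺) − ψ'(0⁻) = −(2mg/ℏ²)ψ(0) fixes κ = mg/ℏ² = 5.680.
Then E = −ℏ²κ²/(2m) = −mg²/(2ℏ²) = -16.13.

E = -16.1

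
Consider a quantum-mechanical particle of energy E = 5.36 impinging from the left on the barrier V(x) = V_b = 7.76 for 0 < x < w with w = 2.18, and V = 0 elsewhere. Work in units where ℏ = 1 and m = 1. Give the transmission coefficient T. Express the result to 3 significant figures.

T = 0.000243

E < V_b: inside the barrier ψ ∝ e^{±κx} with κ = √(2m(V_b − E))/ℏ = 2.191.
κw = 4.776, sinh(κw) = 59.32.
The exact tunnelling result is T⁻¹ = 1 + V_b² sinh²(κw) / [4E(V_b − E)] = 4119, so T = 0.000243.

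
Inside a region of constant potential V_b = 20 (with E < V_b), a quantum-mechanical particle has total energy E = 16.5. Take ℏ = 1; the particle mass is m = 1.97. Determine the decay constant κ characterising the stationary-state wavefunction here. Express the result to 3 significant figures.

Since E < V_b the TISE in this region is ψ'' = κ²ψ with κ = √(2m(V_b − E))/ℏ.
κ = √(2 × 1.97 × 3.5) = 3.713.

κ = 3.71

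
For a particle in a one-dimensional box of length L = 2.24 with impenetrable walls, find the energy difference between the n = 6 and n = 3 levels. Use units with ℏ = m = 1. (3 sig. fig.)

ΔE = 26.6

E_n = n²π²ℏ²/(2mL²), so ΔE = (6² − 3²) π²ℏ²/(2mL²).
ΔE = 27 × π² / (2 × 1 × 2.24²) = 26.55.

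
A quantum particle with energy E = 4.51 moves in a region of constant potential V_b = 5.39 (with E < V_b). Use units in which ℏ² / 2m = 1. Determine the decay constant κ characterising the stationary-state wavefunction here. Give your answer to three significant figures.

κ = 0.938

Since E < V_b the TISE in this region is ψ'' = κ²ψ with κ = √(2m(V_b − E))/ℏ.
κ = √(2 × 0.5 × 0.88) = 0.9381.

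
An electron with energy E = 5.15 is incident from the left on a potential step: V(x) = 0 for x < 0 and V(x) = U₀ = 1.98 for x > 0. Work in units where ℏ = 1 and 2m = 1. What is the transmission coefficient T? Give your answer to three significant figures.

T = 0.985

On each side the TISE gives plane waves with k = √(2m(E − V))/ℏ: k₁ = √(2·½·5.15) = 2.269, k₂ = √(2·½·3.17) = 1.780.
Continuity of ψ and ψ′ at the step yields the reflection amplitude r = (k₁ − k₂)/(k₁ + k₂) = 0.1207; thus R = |r|² = 0.01457, T = 0.9854.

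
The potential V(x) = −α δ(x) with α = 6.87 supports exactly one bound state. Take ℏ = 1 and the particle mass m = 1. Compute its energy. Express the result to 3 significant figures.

E = -23.6

The bound state is ψ(x) = √κ e^{−κ|x|}. The derivative jump ψ'(0⁺) − ψ'(0⁻) = −(2mα/ℏ²)ψ(0) fixes κ = mα/ℏ² = 6.870.
Then E = −ℏ²κ²/(2m) = −mα²/(2ℏ²) = -23.60.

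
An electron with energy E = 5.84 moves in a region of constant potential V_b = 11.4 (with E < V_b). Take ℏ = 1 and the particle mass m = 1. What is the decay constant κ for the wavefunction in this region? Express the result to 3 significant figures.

Since E < V_b the TISE in this region is ψ'' = κ²ψ with κ = √(2m(V_b − E))/ℏ.
κ = √(2 × 1 × 5.56) = 3.335.

κ = 3.33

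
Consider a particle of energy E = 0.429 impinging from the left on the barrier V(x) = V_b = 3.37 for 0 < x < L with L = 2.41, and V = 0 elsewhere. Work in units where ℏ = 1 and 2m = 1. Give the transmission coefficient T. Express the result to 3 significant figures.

E < V_b: inside the barrier ψ ∝ e^{±κx} with κ = √(2m(V_b − E))/ℏ = 1.715.
κL = 4.133, sinh(κL) = 31.17.
Matching ψ, ψ′ at both faces gives T = [1 + V_b² sinh²(κL) / (4E(V_b − E))]⁻¹ = 1/2188 = 0.000457.

T = 0.000457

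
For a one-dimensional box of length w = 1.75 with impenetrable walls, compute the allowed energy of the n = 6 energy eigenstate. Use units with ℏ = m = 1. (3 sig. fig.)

Requiring ψ(0) = ψ(w) = 0 quantises k = nπ/w, hence E_n = ℏ²k²/2m = n²π²ℏ²/(2mw²).
E_6 = 6² × π² / (2 × 1 × 1.75²) = 58.01.

E = 58.0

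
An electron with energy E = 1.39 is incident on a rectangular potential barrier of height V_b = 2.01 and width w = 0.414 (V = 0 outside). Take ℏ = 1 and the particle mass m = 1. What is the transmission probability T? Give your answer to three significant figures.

E < V_b: inside the barrier ψ ∝ e^{±κx} with κ = √(2m(V_b − E))/ℏ = 1.114.
κw = 0.4610, sinh(κw) = 0.4775.
The exact tunnelling result is T⁻¹ = 1 + V_b² sinh²(κw) / [4E(V_b − E)] = 1.267, so T = 0.789.

T = 0.789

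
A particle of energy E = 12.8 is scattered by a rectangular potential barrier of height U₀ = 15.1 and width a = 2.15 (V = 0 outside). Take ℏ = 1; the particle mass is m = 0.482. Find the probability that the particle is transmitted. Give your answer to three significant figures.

T = 0.00342

E < U₀: inside the barrier ψ ∝ e^{±κx} with κ = √(2m(U₀ − E))/ℏ = 1.489.
κa = 3.201, sinh(κa) = 12.26.
Matching ψ, ψ′ at both faces gives T = [1 + U₀² sinh²(κa) / (4E(U₀ − E))]⁻¹ = 1/292.2 = 0.00342.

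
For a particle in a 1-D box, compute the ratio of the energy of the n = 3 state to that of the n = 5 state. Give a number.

0.36

Since E_n ∝ n², the ratio is (3/5)² = 0.36.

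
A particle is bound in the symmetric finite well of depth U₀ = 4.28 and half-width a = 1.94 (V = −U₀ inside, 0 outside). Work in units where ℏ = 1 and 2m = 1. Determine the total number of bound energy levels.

N = 3

The dimensionless depth is z₀ = a√(2mU₀)/ℏ = 1.94 × √(4.280) = 4.014.
A new bound state (alternating even/odd) appears each time z₀ passes a multiple of π/2, so N = ⌊2z₀/π⌋ + 1 = ⌊2.555⌋ + 1 = 3.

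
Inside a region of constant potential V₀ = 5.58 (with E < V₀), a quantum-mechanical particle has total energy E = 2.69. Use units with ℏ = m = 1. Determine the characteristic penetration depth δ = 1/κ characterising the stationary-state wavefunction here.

Since E < V₀ the TISE in this region is ψ'' = κ²ψ with κ = √(2m(V₀ − E))/ℏ.
κ = √(2 × 1 × 2.89) = 2.404. The penetration depth is δ = 1/κ = 0.416.

δ = 0.416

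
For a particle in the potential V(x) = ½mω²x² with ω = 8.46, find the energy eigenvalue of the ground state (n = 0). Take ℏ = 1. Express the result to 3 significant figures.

Using E_n = (n + ½)ℏω: E_0 = 0.5 × 8.46 = 4.230.

E = 4.23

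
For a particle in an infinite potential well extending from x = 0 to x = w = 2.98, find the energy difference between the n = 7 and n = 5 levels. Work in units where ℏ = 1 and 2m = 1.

ΔE = 26.7

E_n = n²π²ℏ²/(2mw²), so ΔE = (7² − 5²) π²ℏ²/(2mw²).
ΔE = 24 × π² / (2 × 0.5 × 2.98²) = 26.67.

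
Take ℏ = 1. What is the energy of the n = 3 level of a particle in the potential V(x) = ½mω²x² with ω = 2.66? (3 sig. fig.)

The oscillator eigenvalues are E_n = ℏω(n + ½), so E_3 = 2.66 × 3.5 = 9.310.

E = 9.31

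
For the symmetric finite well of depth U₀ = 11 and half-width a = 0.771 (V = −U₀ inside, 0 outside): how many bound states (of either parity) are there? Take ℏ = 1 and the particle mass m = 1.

Define the well-strength parameter z₀ = (a/ℏ)√(2mU₀) = 0.771 × √(2·1·11) = 3.616.
A new bound state (alternating even/odd) appears each time z₀ passes a multiple of π/2, so N = ⌊2z₀/π⌋ + 1 = ⌊2.302⌋ + 1 = 3.

N = 3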